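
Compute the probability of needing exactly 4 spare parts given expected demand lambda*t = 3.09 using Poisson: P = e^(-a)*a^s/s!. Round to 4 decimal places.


a = 3.09, s = 4
e^(-a) = e^(-3.09) = 0.0455
a^s = 3.09^4 = 91.1662
s! = 24
P = 0.0455 * 91.1662 / 24
P = 0.1728

0.1728


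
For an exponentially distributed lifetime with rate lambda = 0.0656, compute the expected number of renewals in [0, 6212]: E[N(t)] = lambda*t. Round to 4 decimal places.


lambda = 0.0656
t = 6212
E[N(t)] = lambda * t
E[N(t)] = 0.0656 * 6212
E[N(t)] = 407.5072

407.5072


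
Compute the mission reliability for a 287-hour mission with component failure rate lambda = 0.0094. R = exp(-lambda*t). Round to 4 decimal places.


lambda = 0.0094
mission_time = 287
lambda * t = 0.0094 * 287 = 2.6978
R = exp(-2.6978)
R = 0.0674

0.0674


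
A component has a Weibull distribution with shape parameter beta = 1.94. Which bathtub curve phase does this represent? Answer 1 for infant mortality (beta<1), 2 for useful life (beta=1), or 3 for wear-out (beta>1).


beta = 1.94
Compare beta to 1:
beta < 1 => infant mortality (phase 1)
beta = 1 => useful life (phase 2)
beta > 1 => wear-out (phase 3)
Since beta = 1.94, this is wear-out (increasing failure rate)
Phase = 3

3


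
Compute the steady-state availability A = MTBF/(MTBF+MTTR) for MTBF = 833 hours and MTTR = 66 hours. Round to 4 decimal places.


MTBF = 833
MTTR = 66
MTBF + MTTR = 899
A = 833 / 899
A = 0.9266

0.9266


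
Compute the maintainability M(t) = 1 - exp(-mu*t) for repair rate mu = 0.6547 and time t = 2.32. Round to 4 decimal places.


mu = 0.6547, t = 2.32
mu * t = 0.6547 * 2.32 = 1.5189
exp(-1.5189) = 0.219
M(t) = 1 - 0.219
M(t) = 0.781

0.781


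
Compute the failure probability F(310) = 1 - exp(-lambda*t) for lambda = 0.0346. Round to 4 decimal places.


lambda = 0.0346, t = 310
lambda * t = 10.726
exp(-10.726) = 0.0
F(t) = 1 - 0.0
F(t) = 1.0

1.0


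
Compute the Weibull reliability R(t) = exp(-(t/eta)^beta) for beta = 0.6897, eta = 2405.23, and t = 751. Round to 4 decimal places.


beta = 0.6897, eta = 2405.23, t = 751
t/eta = 751 / 2405.23 = 0.3122
(t/eta)^beta = 0.3122^0.6897 = 0.4481
R(t) = exp(-0.4481)
R(t) = 0.6389

0.6389


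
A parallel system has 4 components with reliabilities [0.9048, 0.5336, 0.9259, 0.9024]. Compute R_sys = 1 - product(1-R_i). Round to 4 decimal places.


Components: [0.9048, 0.5336, 0.9259, 0.9024]
(1 - 0.9048) = 0.0952, running product = 0.0952
(1 - 0.5336) = 0.4664, running product = 0.0444
(1 - 0.9259) = 0.0741, running product = 0.0033
(1 - 0.9024) = 0.0976, running product = 0.0003
Product of (1-R_i) = 0.0003
R_sys = 1 - 0.0003 = 0.9997

0.9997


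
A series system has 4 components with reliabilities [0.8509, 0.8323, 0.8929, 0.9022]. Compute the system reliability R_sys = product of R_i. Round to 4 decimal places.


Components: [0.8509, 0.8323, 0.8929, 0.9022]
After component 1 (R=0.8509): product = 0.8509
After component 2 (R=0.8323): product = 0.7082
After component 3 (R=0.8929): product = 0.6324
After component 4 (R=0.9022): product = 0.5705
R_sys = 0.5705

0.5705


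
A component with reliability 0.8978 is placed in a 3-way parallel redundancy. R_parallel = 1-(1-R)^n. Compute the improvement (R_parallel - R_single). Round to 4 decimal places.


R_single = 0.8978, n = 3
1 - R_single = 0.1022
(1 - R_single)^n = 0.1022^3 = 0.0011
R_parallel = 1 - 0.0011 = 0.9989
Improvement = 0.9989 - 0.8978
Improvement = 0.1011

0.1011


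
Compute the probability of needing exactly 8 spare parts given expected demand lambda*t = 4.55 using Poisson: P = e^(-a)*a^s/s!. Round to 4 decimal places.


a = 4.55, s = 8
e^(-a) = e^(-4.55) = 0.0106
a^s = 4.55^8 = 183692.3936
s! = 40320
P = 0.0106 * 183692.3936 / 40320
P = 0.0481

0.0481


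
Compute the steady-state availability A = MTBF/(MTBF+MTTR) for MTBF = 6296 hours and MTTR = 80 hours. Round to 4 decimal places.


MTBF = 6296
MTTR = 80
MTBF + MTTR = 6376
A = 6296 / 6376
A = 0.9875

0.9875


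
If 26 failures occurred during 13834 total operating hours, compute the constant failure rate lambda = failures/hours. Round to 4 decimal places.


failures = 26
total_hours = 13834
lambda = 26 / 13834
lambda = 0.0019

0.0019


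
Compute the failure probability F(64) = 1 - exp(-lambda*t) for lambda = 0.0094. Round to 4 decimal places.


lambda = 0.0094, t = 64
lambda * t = 0.6016
exp(-0.6016) = 0.5479
F(t) = 1 - 0.5479
F(t) = 0.4521

0.4521


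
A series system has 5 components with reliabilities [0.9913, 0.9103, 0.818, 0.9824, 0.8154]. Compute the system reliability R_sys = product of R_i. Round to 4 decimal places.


Components: [0.9913, 0.9103, 0.818, 0.9824, 0.8154]
After component 1 (R=0.9913): product = 0.9913
After component 2 (R=0.9103): product = 0.9024
After component 3 (R=0.818): product = 0.7381
After component 4 (R=0.9824): product = 0.7252
After component 5 (R=0.8154): product = 0.5913
R_sys = 0.5913

0.5913


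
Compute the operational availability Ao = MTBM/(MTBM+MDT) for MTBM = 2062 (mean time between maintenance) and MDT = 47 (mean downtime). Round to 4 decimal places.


MTBM = 2062
MDT = 47
MTBM + MDT = 2109
Ao = 2062 / 2109
Ao = 0.9777

0.9777


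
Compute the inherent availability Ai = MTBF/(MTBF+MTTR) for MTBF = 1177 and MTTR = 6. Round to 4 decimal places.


MTBF = 1177
MTTR = 6
MTBF + MTTR = 1183
Ai = 1177 / 1183
Ai = 0.9949

0.9949


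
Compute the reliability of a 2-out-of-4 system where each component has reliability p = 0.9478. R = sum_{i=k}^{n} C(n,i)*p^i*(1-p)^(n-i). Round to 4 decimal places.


k = 2, n = 4, p = 0.9478
i=2: C(4,2)=6 * 0.9478^2 * 0.0522^2 = 0.0147
i=3: C(4,3)=4 * 0.9478^3 * 0.0522^1 = 0.1778
i=4: C(4,4)=1 * 0.9478^4 * 0.0522^0 = 0.807
R = sum of terms = 0.9995

0.9995


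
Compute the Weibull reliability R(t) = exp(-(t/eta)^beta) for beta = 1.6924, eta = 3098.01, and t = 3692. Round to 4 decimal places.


beta = 1.6924, eta = 3098.01, t = 3692
t/eta = 3692 / 3098.01 = 1.1917
(t/eta)^beta = 1.1917^1.6924 = 1.3456
R(t) = exp(-1.3456)
R(t) = 0.2604

0.2604


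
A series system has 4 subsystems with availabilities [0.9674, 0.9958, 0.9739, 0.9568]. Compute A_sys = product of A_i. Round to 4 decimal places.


Subsystems: [0.9674, 0.9958, 0.9739, 0.9568]
After subsystem 1 (A=0.9674): product = 0.9674
After subsystem 2 (A=0.9958): product = 0.9633
After subsystem 3 (A=0.9739): product = 0.9382
After subsystem 4 (A=0.9568): product = 0.8977
A_sys = 0.8977

0.8977


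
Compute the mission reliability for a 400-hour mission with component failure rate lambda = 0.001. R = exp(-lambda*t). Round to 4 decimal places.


lambda = 0.001
mission_time = 400
lambda * t = 0.001 * 400 = 0.4
R = exp(-0.4)
R = 0.6703

0.6703


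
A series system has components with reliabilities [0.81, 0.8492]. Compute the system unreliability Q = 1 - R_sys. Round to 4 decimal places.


Components: [0.81, 0.8492]
After component 1: product = 0.81
After component 2: product = 0.6879
R_sys = 0.6879
Q = 1 - 0.6879 = 0.3121

0.3121


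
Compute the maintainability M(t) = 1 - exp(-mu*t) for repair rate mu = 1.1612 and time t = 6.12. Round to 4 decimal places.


mu = 1.1612, t = 6.12
mu * t = 1.1612 * 6.12 = 7.1065
exp(-7.1065) = 0.0008
M(t) = 1 - 0.0008
M(t) = 0.9992

0.9992


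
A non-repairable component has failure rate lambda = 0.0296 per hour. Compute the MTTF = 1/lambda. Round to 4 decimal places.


lambda = 0.0296
MTTF = 1 / 0.0296
MTTF = 33.7838

33.7838


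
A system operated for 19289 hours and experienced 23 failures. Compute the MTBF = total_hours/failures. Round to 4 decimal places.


total_hours = 19289
failures = 23
MTBF = 19289 / 23
MTBF = 838.6522

838.6522


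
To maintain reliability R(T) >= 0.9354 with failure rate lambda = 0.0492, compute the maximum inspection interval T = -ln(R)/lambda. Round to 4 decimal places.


R_target = 0.9354
lambda = 0.0492
-ln(0.9354) = 0.0668
T = 0.0668 / 0.0492
T = 1.3573

1.3573


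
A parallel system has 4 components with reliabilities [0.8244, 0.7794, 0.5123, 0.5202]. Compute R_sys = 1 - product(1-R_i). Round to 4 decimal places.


Components: [0.8244, 0.7794, 0.5123, 0.5202]
(1 - 0.8244) = 0.1756, running product = 0.1756
(1 - 0.7794) = 0.2206, running product = 0.0387
(1 - 0.5123) = 0.4877, running product = 0.0189
(1 - 0.5202) = 0.4798, running product = 0.0091
Product of (1-R_i) = 0.0091
R_sys = 1 - 0.0091 = 0.9909

0.9909


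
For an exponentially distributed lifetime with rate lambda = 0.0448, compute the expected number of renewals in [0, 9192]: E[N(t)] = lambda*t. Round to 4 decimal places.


lambda = 0.0448
t = 9192
E[N(t)] = lambda * t
E[N(t)] = 0.0448 * 9192
E[N(t)] = 411.8016

411.8016


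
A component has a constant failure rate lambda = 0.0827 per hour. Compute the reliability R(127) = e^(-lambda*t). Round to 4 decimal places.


lambda = 0.0827
t = 127
lambda * t = 10.5029
R(t) = e^(-10.5029)
R(t) = 0.0

0.0


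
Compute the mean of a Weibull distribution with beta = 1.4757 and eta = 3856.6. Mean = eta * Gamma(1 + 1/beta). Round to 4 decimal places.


beta = 1.4757, eta = 3856.6
1/beta = 0.6776
1 + 1/beta = 1.6776
Gamma(1.6776) = 0.9046
Mean = 3856.6 * 0.9046
Mean = 3488.652

3488.652


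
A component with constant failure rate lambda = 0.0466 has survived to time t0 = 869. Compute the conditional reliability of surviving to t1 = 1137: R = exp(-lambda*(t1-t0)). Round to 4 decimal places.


lambda = 0.0466
t0 = 869, t1 = 1137
t1 - t0 = 268
lambda * (t1-t0) = 0.0466 * 268 = 12.4888
R = exp(-12.4888)
R = 0.0

0.0


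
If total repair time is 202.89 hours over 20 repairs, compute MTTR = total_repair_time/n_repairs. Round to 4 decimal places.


total_repair_time = 202.89
n_repairs = 20
MTTR = 202.89 / 20
MTTR = 10.1445

10.1445


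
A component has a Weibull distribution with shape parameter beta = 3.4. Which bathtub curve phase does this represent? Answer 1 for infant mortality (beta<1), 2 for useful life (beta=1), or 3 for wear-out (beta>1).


beta = 3.4
Compare beta to 1:
beta < 1 => infant mortality (phase 1)
beta = 1 => useful life (phase 2)
beta > 1 => wear-out (phase 3)
Since beta = 3.4, this is wear-out (increasing failure rate)
Phase = 3

3


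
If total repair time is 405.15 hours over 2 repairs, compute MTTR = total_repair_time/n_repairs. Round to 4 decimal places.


total_repair_time = 405.15
n_repairs = 2
MTTR = 405.15 / 2
MTTR = 202.575

202.575


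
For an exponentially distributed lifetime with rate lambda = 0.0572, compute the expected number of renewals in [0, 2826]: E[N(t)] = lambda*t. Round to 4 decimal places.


lambda = 0.0572
t = 2826
E[N(t)] = lambda * t
E[N(t)] = 0.0572 * 2826
E[N(t)] = 161.6472

161.6472


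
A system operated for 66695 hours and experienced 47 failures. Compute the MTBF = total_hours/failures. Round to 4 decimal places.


total_hours = 66695
failures = 47
MTBF = 66695 / 47
MTBF = 1419.0426

1419.0426


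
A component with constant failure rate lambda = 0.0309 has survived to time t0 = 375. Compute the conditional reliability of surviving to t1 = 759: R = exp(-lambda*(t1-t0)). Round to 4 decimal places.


lambda = 0.0309
t0 = 375, t1 = 759
t1 - t0 = 384
lambda * (t1-t0) = 0.0309 * 384 = 11.8656
R = exp(-11.8656)
R = 0.0

0.0


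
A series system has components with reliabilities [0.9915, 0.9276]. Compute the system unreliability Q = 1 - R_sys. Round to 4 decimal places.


Components: [0.9915, 0.9276]
After component 1: product = 0.9915
After component 2: product = 0.9197
R_sys = 0.9197
Q = 1 - 0.9197 = 0.0803

0.0803


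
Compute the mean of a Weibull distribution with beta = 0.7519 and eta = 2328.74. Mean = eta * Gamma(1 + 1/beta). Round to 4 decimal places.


beta = 0.7519, eta = 2328.74
1/beta = 1.33
1 + 1/beta = 2.33
Gamma(2.33) = 1.1882
Mean = 2328.74 * 1.1882
Mean = 2766.9309

2766.9309


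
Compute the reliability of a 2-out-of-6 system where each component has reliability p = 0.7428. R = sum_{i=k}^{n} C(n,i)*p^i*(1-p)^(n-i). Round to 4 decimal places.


k = 2, n = 6, p = 0.7428
i=2: C(6,2)=15 * 0.7428^2 * 0.2572^4 = 0.0362
i=3: C(6,3)=20 * 0.7428^3 * 0.2572^3 = 0.1395
i=4: C(6,4)=15 * 0.7428^4 * 0.2572^2 = 0.3021
i=5: C(6,5)=6 * 0.7428^5 * 0.2572^1 = 0.349
i=6: C(6,6)=1 * 0.7428^6 * 0.2572^0 = 0.168
R = sum of terms = 0.9947

0.9947


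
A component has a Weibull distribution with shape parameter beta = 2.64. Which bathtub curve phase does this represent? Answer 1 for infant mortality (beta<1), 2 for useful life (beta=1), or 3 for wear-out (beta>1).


beta = 2.64
Compare beta to 1:
beta < 1 => infant mortality (phase 1)
beta = 1 => useful life (phase 2)
beta > 1 => wear-out (phase 3)
Since beta = 2.64, this is wear-out (increasing failure rate)
Phase = 3

3


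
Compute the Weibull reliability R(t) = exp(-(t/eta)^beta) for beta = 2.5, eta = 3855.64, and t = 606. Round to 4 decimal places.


beta = 2.5, eta = 3855.64, t = 606
t/eta = 606 / 3855.64 = 0.1572
(t/eta)^beta = 0.1572^2.5 = 0.0098
R(t) = exp(-0.0098)
R(t) = 0.9903

0.9903


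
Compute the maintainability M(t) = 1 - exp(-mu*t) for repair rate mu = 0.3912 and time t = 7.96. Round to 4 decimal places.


mu = 0.3912, t = 7.96
mu * t = 0.3912 * 7.96 = 3.114
exp(-3.114) = 0.0444
M(t) = 1 - 0.0444
M(t) = 0.9556

0.9556


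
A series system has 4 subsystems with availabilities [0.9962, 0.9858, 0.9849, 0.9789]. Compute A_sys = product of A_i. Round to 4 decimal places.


Subsystems: [0.9962, 0.9858, 0.9849, 0.9789]
After subsystem 1 (A=0.9962): product = 0.9962
After subsystem 2 (A=0.9858): product = 0.9821
After subsystem 3 (A=0.9849): product = 0.9672
After subsystem 4 (A=0.9789): product = 0.9468
A_sys = 0.9468

0.9468


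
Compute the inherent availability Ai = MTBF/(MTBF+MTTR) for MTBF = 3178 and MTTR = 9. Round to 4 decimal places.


MTBF = 3178
MTTR = 9
MTBF + MTTR = 3187
Ai = 3178 / 3187
Ai = 0.9972

0.9972


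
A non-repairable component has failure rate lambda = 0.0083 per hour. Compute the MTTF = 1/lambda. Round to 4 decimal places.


lambda = 0.0083
MTTF = 1 / 0.0083
MTTF = 120.4819

120.4819


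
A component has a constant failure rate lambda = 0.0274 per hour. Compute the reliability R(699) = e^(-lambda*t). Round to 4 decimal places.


lambda = 0.0274
t = 699
lambda * t = 19.1526
R(t) = e^(-19.1526)
R(t) = 0.0

0.0


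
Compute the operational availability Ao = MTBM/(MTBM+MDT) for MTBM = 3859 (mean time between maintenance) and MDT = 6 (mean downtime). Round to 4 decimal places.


MTBM = 3859
MDT = 6
MTBM + MDT = 3865
Ao = 3859 / 3865
Ao = 0.9984

0.9984


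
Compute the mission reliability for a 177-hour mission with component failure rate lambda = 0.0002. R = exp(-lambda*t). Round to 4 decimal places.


lambda = 0.0002
mission_time = 177
lambda * t = 0.0002 * 177 = 0.0354
R = exp(-0.0354)
R = 0.9652

0.9652


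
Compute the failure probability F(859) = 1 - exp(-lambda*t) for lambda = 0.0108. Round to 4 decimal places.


lambda = 0.0108, t = 859
lambda * t = 9.2772
exp(-9.2772) = 0.0001
F(t) = 1 - 0.0001
F(t) = 0.9999

0.9999


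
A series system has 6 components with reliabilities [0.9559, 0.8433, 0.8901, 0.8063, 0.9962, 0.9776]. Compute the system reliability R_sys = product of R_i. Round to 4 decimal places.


Components: [0.9559, 0.8433, 0.8901, 0.8063, 0.9962, 0.9776]
After component 1 (R=0.9559): product = 0.9559
After component 2 (R=0.8433): product = 0.8061
After component 3 (R=0.8901): product = 0.7175
After component 4 (R=0.8063): product = 0.5785
After component 5 (R=0.9962): product = 0.5763
After component 6 (R=0.9776): product = 0.5634
R_sys = 0.5634

0.5634


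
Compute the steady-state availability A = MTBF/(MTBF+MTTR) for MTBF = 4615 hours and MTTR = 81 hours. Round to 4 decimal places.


MTBF = 4615
MTTR = 81
MTBF + MTTR = 4696
A = 4615 / 4696
A = 0.9828

0.9828


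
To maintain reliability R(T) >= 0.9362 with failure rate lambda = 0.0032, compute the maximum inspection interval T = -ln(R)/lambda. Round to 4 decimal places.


R_target = 0.9362
lambda = 0.0032
-ln(0.9362) = 0.0659
T = 0.0659 / 0.0032
T = 20.6019

20.6019


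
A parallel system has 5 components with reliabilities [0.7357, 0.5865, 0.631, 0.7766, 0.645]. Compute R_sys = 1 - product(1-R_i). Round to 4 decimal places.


Components: [0.7357, 0.5865, 0.631, 0.7766, 0.645]
(1 - 0.7357) = 0.2643, running product = 0.2643
(1 - 0.5865) = 0.4135, running product = 0.1093
(1 - 0.631) = 0.369, running product = 0.0403
(1 - 0.7766) = 0.2234, running product = 0.009
(1 - 0.645) = 0.355, running product = 0.0032
Product of (1-R_i) = 0.0032
R_sys = 1 - 0.0032 = 0.9968

0.9968


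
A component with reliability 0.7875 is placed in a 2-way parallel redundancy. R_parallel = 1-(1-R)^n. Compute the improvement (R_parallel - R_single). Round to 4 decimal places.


R_single = 0.7875, n = 2
1 - R_single = 0.2125
(1 - R_single)^n = 0.2125^2 = 0.0452
R_parallel = 1 - 0.0452 = 0.9548
Improvement = 0.9548 - 0.7875
Improvement = 0.1673

0.1673


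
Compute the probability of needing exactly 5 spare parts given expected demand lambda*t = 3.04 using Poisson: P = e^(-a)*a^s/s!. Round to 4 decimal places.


a = 3.04, s = 5
e^(-a) = e^(-3.04) = 0.0478
a^s = 3.04^5 = 259.6378
s! = 120
P = 0.0478 * 259.6378 / 120
P = 0.1035

0.1035


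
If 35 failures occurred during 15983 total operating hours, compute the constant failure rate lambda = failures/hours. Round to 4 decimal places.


failures = 35
total_hours = 15983
lambda = 35 / 15983
lambda = 0.0022

0.0022


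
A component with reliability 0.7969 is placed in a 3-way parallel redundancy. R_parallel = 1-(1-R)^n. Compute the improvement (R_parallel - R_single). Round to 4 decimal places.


R_single = 0.7969, n = 3
1 - R_single = 0.2031
(1 - R_single)^n = 0.2031^3 = 0.0084
R_parallel = 1 - 0.0084 = 0.9916
Improvement = 0.9916 - 0.7969
Improvement = 0.1947

0.1947


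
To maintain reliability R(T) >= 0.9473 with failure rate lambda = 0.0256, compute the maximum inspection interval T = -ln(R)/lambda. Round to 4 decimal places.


R_target = 0.9473
lambda = 0.0256
-ln(0.9473) = 0.0541
T = 0.0541 / 0.0256
T = 2.1148

2.1148


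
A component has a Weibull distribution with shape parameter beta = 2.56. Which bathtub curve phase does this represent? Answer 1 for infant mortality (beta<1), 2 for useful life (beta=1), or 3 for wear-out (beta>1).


beta = 2.56
Compare beta to 1:
beta < 1 => infant mortality (phase 1)
beta = 1 => useful life (phase 2)
beta > 1 => wear-out (phase 3)
Since beta = 2.56, this is wear-out (increasing failure rate)
Phase = 3

3


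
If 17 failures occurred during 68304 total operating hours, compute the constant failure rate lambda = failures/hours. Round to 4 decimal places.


failures = 17
total_hours = 68304
lambda = 17 / 68304
lambda = 0.0002

0.0002


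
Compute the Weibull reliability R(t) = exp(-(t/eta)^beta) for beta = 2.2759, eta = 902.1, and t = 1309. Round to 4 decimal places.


beta = 2.2759, eta = 902.1, t = 1309
t/eta = 1309 / 902.1 = 1.4511
(t/eta)^beta = 1.4511^2.2759 = 2.3333
R(t) = exp(-2.3333)
R(t) = 0.097

0.097


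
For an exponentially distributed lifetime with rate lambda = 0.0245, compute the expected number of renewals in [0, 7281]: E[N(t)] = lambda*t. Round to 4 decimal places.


lambda = 0.0245
t = 7281
E[N(t)] = lambda * t
E[N(t)] = 0.0245 * 7281
E[N(t)] = 178.3845

178.3845


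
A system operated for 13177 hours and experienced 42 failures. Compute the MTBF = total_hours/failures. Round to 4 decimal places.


total_hours = 13177
failures = 42
MTBF = 13177 / 42
MTBF = 313.7381

313.7381


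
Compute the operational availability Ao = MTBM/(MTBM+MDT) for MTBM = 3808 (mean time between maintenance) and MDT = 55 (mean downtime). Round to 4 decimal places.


MTBM = 3808
MDT = 55
MTBM + MDT = 3863
Ao = 3808 / 3863
Ao = 0.9858

0.9858


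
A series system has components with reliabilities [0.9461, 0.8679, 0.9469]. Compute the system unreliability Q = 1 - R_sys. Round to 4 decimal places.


Components: [0.9461, 0.8679, 0.9469]
After component 1: product = 0.9461
After component 2: product = 0.8211
After component 3: product = 0.7775
R_sys = 0.7775
Q = 1 - 0.7775 = 0.2225

0.2225


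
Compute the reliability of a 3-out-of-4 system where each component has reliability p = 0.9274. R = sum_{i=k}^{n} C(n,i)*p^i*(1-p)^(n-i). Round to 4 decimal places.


k = 3, n = 4, p = 0.9274
i=3: C(4,3)=4 * 0.9274^3 * 0.0726^1 = 0.2316
i=4: C(4,4)=1 * 0.9274^4 * 0.0726^0 = 0.7397
R = sum of terms = 0.9714

0.9714


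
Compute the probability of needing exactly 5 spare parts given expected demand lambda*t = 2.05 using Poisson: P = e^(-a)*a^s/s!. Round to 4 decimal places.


a = 2.05, s = 5
e^(-a) = e^(-2.05) = 0.1287
a^s = 2.05^5 = 36.2051
s! = 120
P = 0.1287 * 36.2051 / 120
P = 0.0388

0.0388


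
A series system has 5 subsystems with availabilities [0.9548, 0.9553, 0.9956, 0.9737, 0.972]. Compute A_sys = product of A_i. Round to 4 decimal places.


Subsystems: [0.9548, 0.9553, 0.9956, 0.9737, 0.972]
After subsystem 1 (A=0.9548): product = 0.9548
After subsystem 2 (A=0.9553): product = 0.9121
After subsystem 3 (A=0.9956): product = 0.9081
After subsystem 4 (A=0.9737): product = 0.8842
After subsystem 5 (A=0.972): product = 0.8595
A_sys = 0.8595

0.8595


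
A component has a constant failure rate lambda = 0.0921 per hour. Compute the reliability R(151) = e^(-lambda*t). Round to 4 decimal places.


lambda = 0.0921
t = 151
lambda * t = 13.9071
R(t) = e^(-13.9071)
R(t) = 0.0

0.0


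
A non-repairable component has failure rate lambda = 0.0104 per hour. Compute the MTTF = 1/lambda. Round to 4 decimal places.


lambda = 0.0104
MTTF = 1 / 0.0104
MTTF = 96.1538

96.1538


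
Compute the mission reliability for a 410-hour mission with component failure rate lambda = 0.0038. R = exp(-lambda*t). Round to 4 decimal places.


lambda = 0.0038
mission_time = 410
lambda * t = 0.0038 * 410 = 1.558
R = exp(-1.558)
R = 0.2106

0.2106


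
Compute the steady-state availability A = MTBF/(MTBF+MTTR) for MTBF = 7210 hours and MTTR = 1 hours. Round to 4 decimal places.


MTBF = 7210
MTTR = 1
MTBF + MTTR = 7211
A = 7210 / 7211
A = 0.9999

0.9999


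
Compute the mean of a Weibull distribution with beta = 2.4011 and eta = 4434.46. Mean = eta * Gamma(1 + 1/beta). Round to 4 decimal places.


beta = 2.4011, eta = 4434.46
1/beta = 0.4165
1 + 1/beta = 1.4165
Gamma(1.4165) = 0.8865
Mean = 4434.46 * 0.8865
Mean = 3931.1029

3931.1029


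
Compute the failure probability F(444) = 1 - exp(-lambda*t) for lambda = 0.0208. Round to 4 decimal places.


lambda = 0.0208, t = 444
lambda * t = 9.2352
exp(-9.2352) = 0.0001
F(t) = 1 - 0.0001
F(t) = 0.9999

0.9999


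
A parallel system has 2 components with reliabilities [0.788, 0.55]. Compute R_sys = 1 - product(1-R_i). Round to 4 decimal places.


Components: [0.788, 0.55]
(1 - 0.788) = 0.212, running product = 0.212
(1 - 0.55) = 0.45, running product = 0.0954
Product of (1-R_i) = 0.0954
R_sys = 1 - 0.0954 = 0.9046

0.9046


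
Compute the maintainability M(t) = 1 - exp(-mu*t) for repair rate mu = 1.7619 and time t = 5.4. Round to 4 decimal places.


mu = 1.7619, t = 5.4
mu * t = 1.7619 * 5.4 = 9.5143
exp(-9.5143) = 0.0001
M(t) = 1 - 0.0001
M(t) = 0.9999

0.9999


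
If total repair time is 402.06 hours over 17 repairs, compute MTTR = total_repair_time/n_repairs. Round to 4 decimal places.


total_repair_time = 402.06
n_repairs = 17
MTTR = 402.06 / 17
MTTR = 23.6506

23.6506


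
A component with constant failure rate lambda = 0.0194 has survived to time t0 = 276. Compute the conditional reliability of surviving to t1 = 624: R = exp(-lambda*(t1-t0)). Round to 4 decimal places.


lambda = 0.0194
t0 = 276, t1 = 624
t1 - t0 = 348
lambda * (t1-t0) = 0.0194 * 348 = 6.7512
R = exp(-6.7512)
R = 0.0012

0.0012


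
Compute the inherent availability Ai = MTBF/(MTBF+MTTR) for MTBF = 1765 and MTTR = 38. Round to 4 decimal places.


MTBF = 1765
MTTR = 38
MTBF + MTTR = 1803
Ai = 1765 / 1803
Ai = 0.9789

0.9789


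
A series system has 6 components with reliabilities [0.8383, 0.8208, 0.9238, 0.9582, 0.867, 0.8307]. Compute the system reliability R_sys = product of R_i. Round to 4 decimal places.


Components: [0.8383, 0.8208, 0.9238, 0.9582, 0.867, 0.8307]
After component 1 (R=0.8383): product = 0.8383
After component 2 (R=0.8208): product = 0.6881
After component 3 (R=0.9238): product = 0.6356
After component 4 (R=0.9582): product = 0.6091
After component 5 (R=0.867): product = 0.5281
After component 6 (R=0.8307): product = 0.4387
R_sys = 0.4387

0.4387


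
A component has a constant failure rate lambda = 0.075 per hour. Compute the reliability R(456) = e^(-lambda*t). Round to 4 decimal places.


lambda = 0.075
t = 456
lambda * t = 34.2
R(t) = e^(-34.2)
R(t) = 0.0

0.0


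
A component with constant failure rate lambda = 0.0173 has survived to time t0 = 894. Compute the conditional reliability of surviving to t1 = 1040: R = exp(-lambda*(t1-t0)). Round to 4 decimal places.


lambda = 0.0173
t0 = 894, t1 = 1040
t1 - t0 = 146
lambda * (t1-t0) = 0.0173 * 146 = 2.5258
R = exp(-2.5258)
R = 0.08

0.08


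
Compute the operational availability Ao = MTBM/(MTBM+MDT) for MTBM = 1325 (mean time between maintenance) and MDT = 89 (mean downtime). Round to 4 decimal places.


MTBM = 1325
MDT = 89
MTBM + MDT = 1414
Ao = 1325 / 1414
Ao = 0.9371

0.9371


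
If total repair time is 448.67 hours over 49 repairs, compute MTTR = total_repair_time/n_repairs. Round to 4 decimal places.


total_repair_time = 448.67
n_repairs = 49
MTTR = 448.67 / 49
MTTR = 9.1565

9.1565


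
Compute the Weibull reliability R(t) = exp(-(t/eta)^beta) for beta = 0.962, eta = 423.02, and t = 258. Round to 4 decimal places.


beta = 0.962, eta = 423.02, t = 258
t/eta = 258 / 423.02 = 0.6099
(t/eta)^beta = 0.6099^0.962 = 0.6215
R(t) = exp(-0.6215)
R(t) = 0.5372

0.5372


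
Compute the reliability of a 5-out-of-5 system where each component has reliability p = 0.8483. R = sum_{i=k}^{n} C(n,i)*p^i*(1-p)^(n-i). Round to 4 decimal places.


k = 5, n = 5, p = 0.8483
i=5: C(5,5)=1 * 0.8483^5 * 0.1517^0 = 0.4393
R = sum of terms = 0.4393

0.4393


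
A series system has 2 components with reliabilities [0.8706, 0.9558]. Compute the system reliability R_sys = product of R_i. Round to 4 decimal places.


Components: [0.8706, 0.9558]
After component 1 (R=0.8706): product = 0.8706
After component 2 (R=0.9558): product = 0.8321
R_sys = 0.8321

0.8321


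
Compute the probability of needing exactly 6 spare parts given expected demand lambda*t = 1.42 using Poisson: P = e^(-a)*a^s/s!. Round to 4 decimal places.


a = 1.42, s = 6
e^(-a) = e^(-1.42) = 0.2417
a^s = 1.42^6 = 8.1984
s! = 720
P = 0.2417 * 8.1984 / 720
P = 0.0028

0.0028


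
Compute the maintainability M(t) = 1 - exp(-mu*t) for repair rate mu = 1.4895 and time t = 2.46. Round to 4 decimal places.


mu = 1.4895, t = 2.46
mu * t = 1.4895 * 2.46 = 3.6642
exp(-3.6642) = 0.0256
M(t) = 1 - 0.0256
M(t) = 0.9744

0.9744


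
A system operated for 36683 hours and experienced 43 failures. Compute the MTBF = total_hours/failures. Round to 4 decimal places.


total_hours = 36683
failures = 43
MTBF = 36683 / 43
MTBF = 853.093

853.093


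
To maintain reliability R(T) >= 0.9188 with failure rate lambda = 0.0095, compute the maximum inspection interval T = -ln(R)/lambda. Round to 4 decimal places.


R_target = 0.9188
lambda = 0.0095
-ln(0.9188) = 0.0847
T = 0.0847 / 0.0095
T = 8.9144

8.9144


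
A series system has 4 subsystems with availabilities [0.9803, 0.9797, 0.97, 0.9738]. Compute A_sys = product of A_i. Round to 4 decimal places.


Subsystems: [0.9803, 0.9797, 0.97, 0.9738]
After subsystem 1 (A=0.9803): product = 0.9803
After subsystem 2 (A=0.9797): product = 0.9604
After subsystem 3 (A=0.97): product = 0.9316
After subsystem 4 (A=0.9738): product = 0.9072
A_sys = 0.9072

0.9072


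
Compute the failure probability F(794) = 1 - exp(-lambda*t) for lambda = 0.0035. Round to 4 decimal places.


lambda = 0.0035, t = 794
lambda * t = 2.779
exp(-2.779) = 0.0621
F(t) = 1 - 0.0621
F(t) = 0.9379

0.9379


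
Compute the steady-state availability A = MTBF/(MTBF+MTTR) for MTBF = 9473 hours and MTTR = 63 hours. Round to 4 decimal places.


MTBF = 9473
MTTR = 63
MTBF + MTTR = 9536
A = 9473 / 9536
A = 0.9934

0.9934


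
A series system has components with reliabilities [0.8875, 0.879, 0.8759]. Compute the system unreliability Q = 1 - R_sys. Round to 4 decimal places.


Components: [0.8875, 0.879, 0.8759]
After component 1: product = 0.8875
After component 2: product = 0.7801
After component 3: product = 0.6833
R_sys = 0.6833
Q = 1 - 0.6833 = 0.3167

0.3167


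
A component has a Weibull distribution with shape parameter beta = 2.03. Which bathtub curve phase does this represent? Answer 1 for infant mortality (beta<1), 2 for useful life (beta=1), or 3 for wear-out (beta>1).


beta = 2.03
Compare beta to 1:
beta < 1 => infant mortality (phase 1)
beta = 1 => useful life (phase 2)
beta > 1 => wear-out (phase 3)
Since beta = 2.03, this is wear-out (increasing failure rate)
Phase = 3

3


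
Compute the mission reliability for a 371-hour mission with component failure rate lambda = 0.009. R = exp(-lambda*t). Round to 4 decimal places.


lambda = 0.009
mission_time = 371
lambda * t = 0.009 * 371 = 3.339
R = exp(-3.339)
R = 0.0355

0.0355


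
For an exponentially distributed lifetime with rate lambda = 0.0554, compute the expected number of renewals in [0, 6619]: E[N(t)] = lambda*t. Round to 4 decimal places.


lambda = 0.0554
t = 6619
E[N(t)] = lambda * t
E[N(t)] = 0.0554 * 6619
E[N(t)] = 366.6926

366.6926


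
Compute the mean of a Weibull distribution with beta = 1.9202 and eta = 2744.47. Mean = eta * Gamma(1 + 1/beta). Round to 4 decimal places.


beta = 1.9202, eta = 2744.47
1/beta = 0.5208
1 + 1/beta = 1.5208
Gamma(1.5208) = 0.8871
Mean = 2744.47 * 0.8871
Mean = 2434.5564

2434.5564


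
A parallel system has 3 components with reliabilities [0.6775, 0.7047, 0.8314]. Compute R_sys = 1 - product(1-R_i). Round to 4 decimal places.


Components: [0.6775, 0.7047, 0.8314]
(1 - 0.6775) = 0.3225, running product = 0.3225
(1 - 0.7047) = 0.2953, running product = 0.0952
(1 - 0.8314) = 0.1686, running product = 0.0161
Product of (1-R_i) = 0.0161
R_sys = 1 - 0.0161 = 0.9839

0.9839


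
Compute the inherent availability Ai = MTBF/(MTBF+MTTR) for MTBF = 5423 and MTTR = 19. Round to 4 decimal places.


MTBF = 5423
MTTR = 19
MTBF + MTTR = 5442
Ai = 5423 / 5442
Ai = 0.9965

0.9965


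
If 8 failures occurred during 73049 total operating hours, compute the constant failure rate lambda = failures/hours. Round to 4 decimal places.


failures = 8
total_hours = 73049
lambda = 8 / 73049
lambda = 0.0001

0.0001


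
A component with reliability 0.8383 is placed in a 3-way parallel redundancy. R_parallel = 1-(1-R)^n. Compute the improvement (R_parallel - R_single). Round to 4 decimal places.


R_single = 0.8383, n = 3
1 - R_single = 0.1617
(1 - R_single)^n = 0.1617^3 = 0.0042
R_parallel = 1 - 0.0042 = 0.9958
Improvement = 0.9958 - 0.8383
Improvement = 0.1575

0.1575


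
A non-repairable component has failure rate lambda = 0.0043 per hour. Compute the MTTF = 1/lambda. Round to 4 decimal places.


lambda = 0.0043
MTTF = 1 / 0.0043
MTTF = 232.5581

232.5581


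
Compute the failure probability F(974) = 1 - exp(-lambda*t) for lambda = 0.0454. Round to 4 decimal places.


lambda = 0.0454, t = 974
lambda * t = 44.2196
exp(-44.2196) = 0.0
F(t) = 1 - 0.0
F(t) = 1.0

1.0


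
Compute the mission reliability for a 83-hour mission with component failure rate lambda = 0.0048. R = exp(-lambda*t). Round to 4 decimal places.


lambda = 0.0048
mission_time = 83
lambda * t = 0.0048 * 83 = 0.3984
R = exp(-0.3984)
R = 0.6714

0.6714


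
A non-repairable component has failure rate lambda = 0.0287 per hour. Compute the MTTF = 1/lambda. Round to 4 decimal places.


lambda = 0.0287
MTTF = 1 / 0.0287
MTTF = 34.8432

34.8432


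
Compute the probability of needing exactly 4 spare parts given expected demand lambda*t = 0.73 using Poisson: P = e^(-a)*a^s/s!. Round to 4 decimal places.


a = 0.73, s = 4
e^(-a) = e^(-0.73) = 0.4819
a^s = 0.73^4 = 0.284
s! = 24
P = 0.4819 * 0.284 / 24
P = 0.0057

0.0057


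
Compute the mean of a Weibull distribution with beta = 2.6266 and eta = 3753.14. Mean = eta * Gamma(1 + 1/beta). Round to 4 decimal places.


beta = 2.6266, eta = 3753.14
1/beta = 0.3807
1 + 1/beta = 1.3807
Gamma(1.3807) = 0.8885
Mean = 3753.14 * 0.8885
Mean = 3334.608

3334.608


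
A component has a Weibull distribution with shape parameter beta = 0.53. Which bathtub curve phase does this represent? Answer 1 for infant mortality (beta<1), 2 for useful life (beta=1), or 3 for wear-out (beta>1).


beta = 0.53
Compare beta to 1:
beta < 1 => infant mortality (phase 1)
beta = 1 => useful life (phase 2)
beta > 1 => wear-out (phase 3)
Since beta = 0.53, this is infant mortality (decreasing failure rate)
Phase = 1

1


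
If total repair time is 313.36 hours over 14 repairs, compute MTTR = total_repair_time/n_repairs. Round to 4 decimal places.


total_repair_time = 313.36
n_repairs = 14
MTTR = 313.36 / 14
MTTR = 22.3829

22.3829


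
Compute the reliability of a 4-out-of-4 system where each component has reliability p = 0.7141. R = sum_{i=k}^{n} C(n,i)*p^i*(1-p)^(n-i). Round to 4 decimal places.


k = 4, n = 4, p = 0.7141
i=4: C(4,4)=1 * 0.7141^4 * 0.2859^0 = 0.26
R = sum of terms = 0.26

0.26


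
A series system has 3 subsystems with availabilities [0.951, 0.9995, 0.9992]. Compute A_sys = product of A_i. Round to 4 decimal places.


Subsystems: [0.951, 0.9995, 0.9992]
After subsystem 1 (A=0.951): product = 0.951
After subsystem 2 (A=0.9995): product = 0.9505
After subsystem 3 (A=0.9992): product = 0.9498
A_sys = 0.9498

0.9498


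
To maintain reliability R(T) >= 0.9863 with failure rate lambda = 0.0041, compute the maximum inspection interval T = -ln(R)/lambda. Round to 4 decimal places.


R_target = 0.9863
lambda = 0.0041
-ln(0.9863) = 0.0138
T = 0.0138 / 0.0041
T = 3.3646

3.3646


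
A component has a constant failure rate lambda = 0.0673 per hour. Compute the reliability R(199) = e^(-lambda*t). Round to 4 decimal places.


lambda = 0.0673
t = 199
lambda * t = 13.3927
R(t) = e^(-13.3927)
R(t) = 0.0

0.0


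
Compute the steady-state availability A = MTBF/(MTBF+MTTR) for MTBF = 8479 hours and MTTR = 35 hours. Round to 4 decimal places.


MTBF = 8479
MTTR = 35
MTBF + MTTR = 8514
A = 8479 / 8514
A = 0.9959

0.9959


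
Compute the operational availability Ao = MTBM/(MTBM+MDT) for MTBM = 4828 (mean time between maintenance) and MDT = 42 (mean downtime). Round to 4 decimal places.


MTBM = 4828
MDT = 42
MTBM + MDT = 4870
Ao = 4828 / 4870
Ao = 0.9914

0.9914


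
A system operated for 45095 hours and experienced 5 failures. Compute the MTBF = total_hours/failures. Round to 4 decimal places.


total_hours = 45095
failures = 5
MTBF = 45095 / 5
MTBF = 9019.0

9019.0


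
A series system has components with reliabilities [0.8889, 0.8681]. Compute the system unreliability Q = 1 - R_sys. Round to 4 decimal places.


Components: [0.8889, 0.8681]
After component 1: product = 0.8889
After component 2: product = 0.7717
R_sys = 0.7717
Q = 1 - 0.7717 = 0.2283

0.2283


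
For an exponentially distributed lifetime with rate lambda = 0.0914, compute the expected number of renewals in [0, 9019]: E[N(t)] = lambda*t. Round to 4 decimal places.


lambda = 0.0914
t = 9019
E[N(t)] = lambda * t
E[N(t)] = 0.0914 * 9019
E[N(t)] = 824.3366

824.3366


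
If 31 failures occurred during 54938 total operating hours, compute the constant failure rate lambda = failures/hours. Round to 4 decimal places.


failures = 31
total_hours = 54938
lambda = 31 / 54938
lambda = 0.0006

0.0006


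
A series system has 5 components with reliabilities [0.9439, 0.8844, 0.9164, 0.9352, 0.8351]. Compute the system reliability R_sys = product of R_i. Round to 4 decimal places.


Components: [0.9439, 0.8844, 0.9164, 0.9352, 0.8351]
After component 1 (R=0.9439): product = 0.9439
After component 2 (R=0.8844): product = 0.8348
After component 3 (R=0.9164): product = 0.765
After component 4 (R=0.9352): product = 0.7154
After component 5 (R=0.8351): product = 0.5975
R_sys = 0.5975

0.5975


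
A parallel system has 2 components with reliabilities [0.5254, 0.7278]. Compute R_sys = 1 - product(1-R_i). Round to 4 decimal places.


Components: [0.5254, 0.7278]
(1 - 0.5254) = 0.4746, running product = 0.4746
(1 - 0.7278) = 0.2722, running product = 0.1292
Product of (1-R_i) = 0.1292
R_sys = 1 - 0.1292 = 0.8708

0.8708


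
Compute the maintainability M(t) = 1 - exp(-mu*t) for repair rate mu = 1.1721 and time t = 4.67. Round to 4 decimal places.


mu = 1.1721, t = 4.67
mu * t = 1.1721 * 4.67 = 5.4737
exp(-5.4737) = 0.0042
M(t) = 1 - 0.0042
M(t) = 0.9958

0.9958


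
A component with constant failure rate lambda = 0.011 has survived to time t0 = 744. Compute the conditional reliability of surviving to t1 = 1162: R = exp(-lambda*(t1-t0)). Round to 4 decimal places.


lambda = 0.011
t0 = 744, t1 = 1162
t1 - t0 = 418
lambda * (t1-t0) = 0.011 * 418 = 4.598
R = exp(-4.598)
R = 0.0101

0.0101


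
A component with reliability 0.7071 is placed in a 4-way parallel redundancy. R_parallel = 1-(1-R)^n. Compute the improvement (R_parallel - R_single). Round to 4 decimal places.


R_single = 0.7071, n = 4
1 - R_single = 0.2929
(1 - R_single)^n = 0.2929^4 = 0.0074
R_parallel = 1 - 0.0074 = 0.9926
Improvement = 0.9926 - 0.7071
Improvement = 0.2855

0.2855


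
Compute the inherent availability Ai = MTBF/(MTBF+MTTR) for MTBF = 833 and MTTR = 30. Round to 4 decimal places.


MTBF = 833
MTTR = 30
MTBF + MTTR = 863
Ai = 833 / 863
Ai = 0.9652

0.9652


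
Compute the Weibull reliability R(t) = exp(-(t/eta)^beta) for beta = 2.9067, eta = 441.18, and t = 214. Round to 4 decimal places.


beta = 2.9067, eta = 441.18, t = 214
t/eta = 214 / 441.18 = 0.4851
(t/eta)^beta = 0.4851^2.9067 = 0.1221
R(t) = exp(-0.1221)
R(t) = 0.8851

0.8851


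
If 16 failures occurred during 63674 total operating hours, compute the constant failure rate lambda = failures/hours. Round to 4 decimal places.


failures = 16
total_hours = 63674
lambda = 16 / 63674
lambda = 0.0003

0.0003


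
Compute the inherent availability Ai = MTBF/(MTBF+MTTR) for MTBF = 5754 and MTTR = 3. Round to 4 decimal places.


MTBF = 5754
MTTR = 3
MTBF + MTTR = 5757
Ai = 5754 / 5757
Ai = 0.9995

0.9995


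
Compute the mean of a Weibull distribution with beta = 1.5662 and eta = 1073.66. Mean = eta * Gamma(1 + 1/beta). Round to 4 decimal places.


beta = 1.5662, eta = 1073.66
1/beta = 0.6385
1 + 1/beta = 1.6385
Gamma(1.6385) = 0.8984
Mean = 1073.66 * 0.8984
Mean = 964.6038

964.6038


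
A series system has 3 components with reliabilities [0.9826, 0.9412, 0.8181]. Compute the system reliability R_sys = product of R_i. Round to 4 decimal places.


Components: [0.9826, 0.9412, 0.8181]
After component 1 (R=0.9826): product = 0.9826
After component 2 (R=0.9412): product = 0.9248
After component 3 (R=0.8181): product = 0.7566
R_sys = 0.7566

0.7566


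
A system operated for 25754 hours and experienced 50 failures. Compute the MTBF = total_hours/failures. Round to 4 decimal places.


total_hours = 25754
failures = 50
MTBF = 25754 / 50
MTBF = 515.08

515.08


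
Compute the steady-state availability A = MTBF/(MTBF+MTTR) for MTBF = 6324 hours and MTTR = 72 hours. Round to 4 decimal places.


MTBF = 6324
MTTR = 72
MTBF + MTTR = 6396
A = 6324 / 6396
A = 0.9887

0.9887
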